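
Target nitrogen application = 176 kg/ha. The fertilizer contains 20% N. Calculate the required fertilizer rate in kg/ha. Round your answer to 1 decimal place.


Step 1: Fertilizer rate = target N / (N content / 100)
Step 2: Rate = 176 / (20 / 100)
Step 3: Rate = 176 / 0.2
Step 4: Rate = 880.0 kg/ha

880.0


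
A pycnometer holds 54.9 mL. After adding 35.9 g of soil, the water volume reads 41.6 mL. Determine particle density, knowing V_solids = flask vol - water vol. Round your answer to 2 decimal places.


Step 1: Volume of solids = flask volume - water volume with soil
Step 2: V_solids = 54.9 - 41.6 = 13.3 mL
Step 3: Particle density = mass / V_solids = 35.9 / 13.3 = 2.7 g/cm^3

2.7


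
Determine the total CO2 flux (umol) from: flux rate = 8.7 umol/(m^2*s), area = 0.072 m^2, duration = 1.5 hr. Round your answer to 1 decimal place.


Step 1: Convert time to seconds: 1.5 hr * 3600 = 5400.0 s
Step 2: Total = flux * area * time_s
Step 3: Total = 8.7 * 0.072 * 5400.0
Step 4: Total = 3382.6 umol

3382.6


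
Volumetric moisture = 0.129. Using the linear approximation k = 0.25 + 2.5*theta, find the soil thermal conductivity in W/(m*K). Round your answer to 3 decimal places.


Step 1: k = 0.25 + 2.5 * theta
Step 2: k = 0.25 + 2.5 * 0.129
Step 3: k = 0.25 + 0.323
Step 4: k = 0.573 W/(m*K)

0.573


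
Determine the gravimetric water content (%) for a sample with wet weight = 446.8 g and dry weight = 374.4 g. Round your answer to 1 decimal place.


Step 1: Water mass = wet - dry = 446.8 - 374.4 = 72.4 g
Step 2: w = 100 * water mass / dry mass
Step 3: w = 100 * 72.4 / 374.4 = 19.3%

19.3


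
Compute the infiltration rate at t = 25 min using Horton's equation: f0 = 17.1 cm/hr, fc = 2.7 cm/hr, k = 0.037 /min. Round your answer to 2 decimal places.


Step 1: f = fc + (f0 - fc) * exp(-k * t)
Step 2: exp(-0.037 * 25) = 0.396531
Step 3: f = 2.7 + (17.1 - 2.7) * 0.396531
Step 4: f = 2.7 + 14.4 * 0.396531
Step 5: f = 8.41 cm/hr

8.41


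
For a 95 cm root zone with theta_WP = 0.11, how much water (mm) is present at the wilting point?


Step 1: Water (mm) = theta_WP * depth * 10
Step 2: Water = 0.11 * 95 * 10
Step 3: Water = 104.5 mm

104.5


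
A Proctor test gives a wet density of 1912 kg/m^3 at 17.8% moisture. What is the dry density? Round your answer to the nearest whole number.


Step 1: Dry density = wet density / (1 + w/100)
Step 2: Dry density = 1912 / (1 + 17.8/100)
Step 3: Dry density = 1912 / 1.178
Step 4: Dry density = 1623 kg/m^3

1623


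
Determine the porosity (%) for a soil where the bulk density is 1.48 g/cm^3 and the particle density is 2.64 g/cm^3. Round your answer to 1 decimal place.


Step 1: Formula: n = 100 * (1 - BD / PD)
Step 2: n = 100 * (1 - 1.48 / 2.64)
Step 3: n = 100 * (1 - 0.56061)
Step 4: n = 43.9%

43.9


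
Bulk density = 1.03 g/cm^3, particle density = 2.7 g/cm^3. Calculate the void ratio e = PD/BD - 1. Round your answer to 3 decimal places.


Step 1: e = PD / BD - 1
Step 2: e = 2.7 / 1.03 - 1
Step 3: e = 2.62136 - 1
Step 4: e = 1.621

1.621


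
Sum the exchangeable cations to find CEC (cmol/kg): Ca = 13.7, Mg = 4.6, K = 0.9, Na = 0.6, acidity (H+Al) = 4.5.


Step 1: CEC = Ca + Mg + K + Na + (H+Al)
Step 2: CEC = 13.7 + 4.6 + 0.9 + 0.6 + 4.5
Step 3: CEC = 24.3 cmol/kg

24.3


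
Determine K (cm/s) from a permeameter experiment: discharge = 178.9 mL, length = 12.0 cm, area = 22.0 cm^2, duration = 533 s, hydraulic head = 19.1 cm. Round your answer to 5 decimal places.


Step 1: K = Q * L / (A * t * h)
Step 2: Numerator = 178.9 * 12.0 = 2146.8
Step 3: Denominator = 22.0 * 533 * 19.1 = 223966.6
Step 4: K = 2146.8 / 223966.6 = 0.00959 cm/s

0.00959


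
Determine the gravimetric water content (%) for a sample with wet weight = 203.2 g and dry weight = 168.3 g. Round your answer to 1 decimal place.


Step 1: Water mass = wet - dry = 203.2 - 168.3 = 34.9 g
Step 2: w = 100 * water mass / dry mass
Step 3: w = 100 * 34.9 / 168.3 = 20.7%

20.7


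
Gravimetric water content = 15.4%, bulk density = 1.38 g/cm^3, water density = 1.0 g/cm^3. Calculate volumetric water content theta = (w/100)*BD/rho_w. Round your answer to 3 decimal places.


Step 1: theta = (w / 100) * BD / rho_w
Step 2: theta = (15.4 / 100) * 1.38 / 1.0
Step 3: theta = 0.154 * 1.38
Step 4: theta = 0.213

0.213


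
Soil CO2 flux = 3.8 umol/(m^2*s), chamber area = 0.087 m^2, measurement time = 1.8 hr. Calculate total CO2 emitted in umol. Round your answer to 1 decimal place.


Step 1: Convert time to seconds: 1.8 hr * 3600 = 6480.0 s
Step 2: Total = flux * area * time_s
Step 3: Total = 3.8 * 0.087 * 6480.0
Step 4: Total = 2142.3 umol

2142.3


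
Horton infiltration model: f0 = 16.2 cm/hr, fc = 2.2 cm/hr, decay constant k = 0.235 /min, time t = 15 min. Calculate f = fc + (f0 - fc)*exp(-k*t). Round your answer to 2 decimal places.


Step 1: f = fc + (f0 - fc) * exp(-k * t)
Step 2: exp(-0.235 * 15) = 0.029452
Step 3: f = 2.2 + (16.2 - 2.2) * 0.029452
Step 4: f = 2.2 + 14.0 * 0.029452
Step 5: f = 2.61 cm/hr

2.61


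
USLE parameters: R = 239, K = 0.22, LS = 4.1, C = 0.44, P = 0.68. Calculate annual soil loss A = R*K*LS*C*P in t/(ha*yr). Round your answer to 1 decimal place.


Step 1: A = R * K * LS * C * P
Step 2: R * K = 239 * 0.22 = 52.58
Step 3: (R*K) * LS = 52.58 * 4.1 = 215.578
Step 4: * C * P = 215.578 * 0.44 * 0.68 = 64.5
Step 5: A = 64.5 t/(ha*yr)

64.5


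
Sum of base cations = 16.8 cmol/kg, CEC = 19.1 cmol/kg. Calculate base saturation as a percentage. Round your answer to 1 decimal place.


Step 1: BS = 100 * (sum of bases) / CEC
Step 2: BS = 100 * 16.8 / 19.1
Step 3: BS = 88.0%

88.0


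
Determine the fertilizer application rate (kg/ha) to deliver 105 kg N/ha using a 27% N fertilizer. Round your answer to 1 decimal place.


Step 1: Fertilizer rate = target N / (N content / 100)
Step 2: Rate = 105 / (27 / 100)
Step 3: Rate = 105 / 0.27
Step 4: Rate = 388.9 kg/ha

388.9


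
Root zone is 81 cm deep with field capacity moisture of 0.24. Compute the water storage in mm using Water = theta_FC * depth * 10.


Step 1: Water (mm) = theta_FC * depth (cm) * 10
Step 2: Water = 0.24 * 81 * 10
Step 3: Water = 194.4 mm

194.4


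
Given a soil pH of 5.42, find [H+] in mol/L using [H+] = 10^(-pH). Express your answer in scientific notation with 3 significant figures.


Step 1: [H+] = 10^(-pH)
Step 2: [H+] = 10^(-5.42)
Step 3: [H+] = 3.80e-06 mol/L

3.80e-06


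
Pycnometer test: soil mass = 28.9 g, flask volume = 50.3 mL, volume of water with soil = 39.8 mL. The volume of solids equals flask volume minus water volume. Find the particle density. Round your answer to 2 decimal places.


Step 1: Volume of solids = flask volume - water volume with soil
Step 2: V_solids = 50.3 - 39.8 = 10.5 mL
Step 3: Particle density = mass / V_solids = 28.9 / 10.5 = 2.75 g/cm^3

2.75


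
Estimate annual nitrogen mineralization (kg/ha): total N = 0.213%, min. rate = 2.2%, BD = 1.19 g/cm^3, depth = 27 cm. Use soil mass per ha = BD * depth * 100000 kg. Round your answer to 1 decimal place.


Step 1: Soil mass per ha = BD * depth * 100000 = 1.19 * 27 * 100000 = 3213000 kg
Step 2: Total N pool = soil mass * N%/100 = 3213000 * 0.213/100 = 6843.69 kg/ha
Step 3: N mineralized = N pool * rate%/100 = 6843.69 * 2.2/100 = 150.6 kg/ha/yr

150.6


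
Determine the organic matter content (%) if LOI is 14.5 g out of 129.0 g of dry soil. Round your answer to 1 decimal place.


Step 1: OM% = 100 * LOI / sample mass
Step 2: OM = 100 * 14.5 / 129.0
Step 3: OM = 11.2%

11.2


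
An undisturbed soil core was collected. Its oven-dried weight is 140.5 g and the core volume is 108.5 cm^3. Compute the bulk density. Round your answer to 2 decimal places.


Step 1: Identify the formula: BD = dry mass / volume
Step 2: Substitute values: BD = 140.5 / 108.5
Step 3: BD = 1.29 g/cm^3

1.29


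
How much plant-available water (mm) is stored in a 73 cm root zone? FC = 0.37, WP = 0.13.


Step 1: Available water = (FC - WP) * depth * 10
Step 2: AW = (0.37 - 0.13) * 73 * 10
Step 3: AW = 0.24 * 73 * 10
Step 4: AW = 175.2 mm

175.2


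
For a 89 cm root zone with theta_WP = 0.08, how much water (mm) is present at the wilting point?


Step 1: Water (mm) = theta_WP * depth * 10
Step 2: Water = 0.08 * 89 * 10
Step 3: Water = 71.2 mm

71.2


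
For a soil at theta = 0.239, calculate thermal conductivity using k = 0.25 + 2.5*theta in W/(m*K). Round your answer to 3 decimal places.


Step 1: k = 0.25 + 2.5 * theta
Step 2: k = 0.25 + 2.5 * 0.239
Step 3: k = 0.25 + 0.598
Step 4: k = 0.848 W/(m*K)

0.848


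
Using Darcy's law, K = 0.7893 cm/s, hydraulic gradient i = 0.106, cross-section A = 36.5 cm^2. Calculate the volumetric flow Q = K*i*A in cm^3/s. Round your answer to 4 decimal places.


Step 1: Apply Darcy's law: Q = K * i * A
Step 2: Q = 0.7893 * 0.106 * 36.5
Step 3: Q = 3.0538 cm^3/s

3.0538


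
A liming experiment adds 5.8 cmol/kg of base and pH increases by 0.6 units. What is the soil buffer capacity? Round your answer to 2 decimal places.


Step 1: BC = change in base / change in pH
Step 2: BC = 5.8 / 0.6
Step 3: BC = 9.67 cmol/(kg*pH unit)

9.67


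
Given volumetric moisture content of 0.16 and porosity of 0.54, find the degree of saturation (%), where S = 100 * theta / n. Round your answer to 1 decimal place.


Step 1: S = 100 * theta_v / n
Step 2: S = 100 * 0.16 / 0.54
Step 3: S = 29.6%

29.6


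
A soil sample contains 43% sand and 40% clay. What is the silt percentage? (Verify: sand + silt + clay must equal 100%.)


Step 1: sand + silt + clay = 100%
Step 2: silt = 100 - sand - clay
Step 3: silt = 100 - 43 - 40
Step 4: silt = 17%

17


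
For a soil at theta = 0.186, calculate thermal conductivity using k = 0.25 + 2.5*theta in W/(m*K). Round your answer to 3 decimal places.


Step 1: k = 0.25 + 2.5 * theta
Step 2: k = 0.25 + 2.5 * 0.186
Step 3: k = 0.25 + 0.465
Step 4: k = 0.715 W/(m*K)

0.715


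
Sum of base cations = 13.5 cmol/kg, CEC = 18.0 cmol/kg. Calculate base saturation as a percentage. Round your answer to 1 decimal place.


Step 1: BS = 100 * (sum of bases) / CEC
Step 2: BS = 100 * 13.5 / 18.0
Step 3: BS = 75.0%

75.0


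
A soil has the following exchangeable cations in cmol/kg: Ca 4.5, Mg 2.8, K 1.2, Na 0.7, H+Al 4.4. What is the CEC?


Step 1: CEC = Ca + Mg + K + Na + (H+Al)
Step 2: CEC = 4.5 + 2.8 + 1.2 + 0.7 + 4.4
Step 3: CEC = 13.6 cmol/kg

13.6


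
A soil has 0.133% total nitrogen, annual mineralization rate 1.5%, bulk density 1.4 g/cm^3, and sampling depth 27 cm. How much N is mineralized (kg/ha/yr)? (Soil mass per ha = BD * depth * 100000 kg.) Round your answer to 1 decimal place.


Step 1: Soil mass per ha = BD * depth * 100000 = 1.4 * 27 * 100000 = 3780000 kg
Step 2: Total N pool = soil mass * N%/100 = 3780000 * 0.133/100 = 5027.4 kg/ha
Step 3: N mineralized = N pool * rate%/100 = 5027.4 * 1.5/100 = 75.4 kg/ha/yr

75.4


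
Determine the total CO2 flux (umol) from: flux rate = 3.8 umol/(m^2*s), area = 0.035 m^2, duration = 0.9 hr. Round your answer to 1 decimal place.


Step 1: Convert time to seconds: 0.9 hr * 3600 = 3240.0 s
Step 2: Total = flux * area * time_s
Step 3: Total = 3.8 * 0.035 * 3240.0
Step 4: Total = 430.9 umol

430.9


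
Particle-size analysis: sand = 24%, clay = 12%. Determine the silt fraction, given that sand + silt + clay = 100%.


Step 1: sand + silt + clay = 100%
Step 2: silt = 100 - sand - clay
Step 3: silt = 100 - 24 - 12
Step 4: silt = 64%

64


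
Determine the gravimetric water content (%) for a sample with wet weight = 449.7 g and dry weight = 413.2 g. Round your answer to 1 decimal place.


Step 1: Water mass = wet - dry = 449.7 - 413.2 = 36.5 g
Step 2: w = 100 * water mass / dry mass
Step 3: w = 100 * 36.5 / 413.2 = 8.8%

8.8


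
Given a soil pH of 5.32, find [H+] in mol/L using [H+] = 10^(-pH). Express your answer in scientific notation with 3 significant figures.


Step 1: [H+] = 10^(-pH)
Step 2: [H+] = 10^(-5.32)
Step 3: [H+] = 4.79e-06 mol/L

4.79e-06


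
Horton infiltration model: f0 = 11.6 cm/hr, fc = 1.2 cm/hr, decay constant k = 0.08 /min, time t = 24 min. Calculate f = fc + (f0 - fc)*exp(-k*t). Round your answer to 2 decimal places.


Step 1: f = fc + (f0 - fc) * exp(-k * t)
Step 2: exp(-0.08 * 24) = 0.146607
Step 3: f = 1.2 + (11.6 - 1.2) * 0.146607
Step 4: f = 1.2 + 10.4 * 0.146607
Step 5: f = 2.72 cm/hr

2.72


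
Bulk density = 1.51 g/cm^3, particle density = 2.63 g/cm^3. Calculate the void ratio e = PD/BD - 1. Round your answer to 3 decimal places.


Step 1: e = PD / BD - 1
Step 2: e = 2.63 / 1.51 - 1
Step 3: e = 1.74172 - 1
Step 4: e = 0.742

0.742


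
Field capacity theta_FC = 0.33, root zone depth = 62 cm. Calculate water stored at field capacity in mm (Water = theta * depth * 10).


Step 1: Water (mm) = theta_FC * depth (cm) * 10
Step 2: Water = 0.33 * 62 * 10
Step 3: Water = 204.6 mm

204.6


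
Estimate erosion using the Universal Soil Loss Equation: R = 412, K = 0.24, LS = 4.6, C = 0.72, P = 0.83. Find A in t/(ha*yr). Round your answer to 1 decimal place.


Step 1: A = R * K * LS * C * P
Step 2: R * K = 412 * 0.24 = 98.88
Step 3: (R*K) * LS = 98.88 * 4.6 = 454.848
Step 4: * C * P = 454.848 * 0.72 * 0.83 = 271.8
Step 5: A = 271.8 t/(ha*yr)

271.8


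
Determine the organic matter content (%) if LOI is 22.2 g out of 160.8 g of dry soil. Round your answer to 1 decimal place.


Step 1: OM% = 100 * LOI / sample mass
Step 2: OM = 100 * 22.2 / 160.8
Step 3: OM = 13.8%

13.8


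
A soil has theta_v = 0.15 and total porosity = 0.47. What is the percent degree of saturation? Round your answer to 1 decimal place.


Step 1: S = 100 * theta_v / n
Step 2: S = 100 * 0.15 / 0.47
Step 3: S = 31.9%

31.9


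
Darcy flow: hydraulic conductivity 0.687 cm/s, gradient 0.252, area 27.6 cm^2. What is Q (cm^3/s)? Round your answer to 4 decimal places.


Step 1: Apply Darcy's law: Q = K * i * A
Step 2: Q = 0.687 * 0.252 * 27.6
Step 3: Q = 4.7782 cm^3/s

4.7782


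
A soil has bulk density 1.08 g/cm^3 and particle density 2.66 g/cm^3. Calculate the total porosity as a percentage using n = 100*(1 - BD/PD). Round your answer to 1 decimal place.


Step 1: Formula: n = 100 * (1 - BD / PD)
Step 2: n = 100 * (1 - 1.08 / 2.66)
Step 3: n = 100 * (1 - 0.40602)
Step 4: n = 59.4%

59.4


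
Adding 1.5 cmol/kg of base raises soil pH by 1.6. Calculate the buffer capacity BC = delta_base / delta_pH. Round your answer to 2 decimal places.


Step 1: BC = change in base / change in pH
Step 2: BC = 1.5 / 1.6
Step 3: BC = 0.94 cmol/(kg*pH unit)

0.94


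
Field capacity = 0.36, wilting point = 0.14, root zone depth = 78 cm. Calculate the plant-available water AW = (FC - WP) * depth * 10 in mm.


Step 1: Available water = (FC - WP) * depth * 10
Step 2: AW = (0.36 - 0.14) * 78 * 10
Step 3: AW = 0.22 * 78 * 10
Step 4: AW = 171.6 mm

171.6


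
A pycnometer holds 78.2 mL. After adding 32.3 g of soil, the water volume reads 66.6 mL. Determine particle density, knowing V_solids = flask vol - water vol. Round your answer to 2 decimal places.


Step 1: Volume of solids = flask volume - water volume with soil
Step 2: V_solids = 78.2 - 66.6 = 11.6 mL
Step 3: Particle density = mass / V_solids = 32.3 / 11.6 = 2.78 g/cm^3

2.78


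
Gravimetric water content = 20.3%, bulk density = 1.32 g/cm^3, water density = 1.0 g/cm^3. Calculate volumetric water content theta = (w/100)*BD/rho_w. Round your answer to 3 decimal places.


Step 1: theta = (w / 100) * BD / rho_w
Step 2: theta = (20.3 / 100) * 1.32 / 1.0
Step 3: theta = 0.203 * 1.32
Step 4: theta = 0.268

0.268


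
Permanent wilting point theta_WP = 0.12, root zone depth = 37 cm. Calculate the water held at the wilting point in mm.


Step 1: Water (mm) = theta_WP * depth * 10
Step 2: Water = 0.12 * 37 * 10
Step 3: Water = 44.4 mm

44.4


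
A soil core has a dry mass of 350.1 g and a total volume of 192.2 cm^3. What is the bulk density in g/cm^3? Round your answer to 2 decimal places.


Step 1: Identify the formula: BD = dry mass / volume
Step 2: Substitute values: BD = 350.1 / 192.2
Step 3: BD = 1.82 g/cm^3

1.82


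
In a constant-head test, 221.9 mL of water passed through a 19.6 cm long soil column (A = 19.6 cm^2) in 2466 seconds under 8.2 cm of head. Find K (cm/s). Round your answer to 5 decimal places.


Step 1: K = Q * L / (A * t * h)
Step 2: Numerator = 221.9 * 19.6 = 4349.24
Step 3: Denominator = 19.6 * 2466 * 8.2 = 396335.52
Step 4: K = 4349.24 / 396335.52 = 0.01097 cm/s

0.01097


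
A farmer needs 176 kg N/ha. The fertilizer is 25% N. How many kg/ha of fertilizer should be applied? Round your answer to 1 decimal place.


Step 1: Fertilizer rate = target N / (N content / 100)
Step 2: Rate = 176 / (25 / 100)
Step 3: Rate = 176 / 0.25
Step 4: Rate = 704.0 kg/ha

704.0


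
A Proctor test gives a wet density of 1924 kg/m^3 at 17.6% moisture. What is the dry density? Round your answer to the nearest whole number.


Step 1: Dry density = wet density / (1 + w/100)
Step 2: Dry density = 1924 / (1 + 17.6/100)
Step 3: Dry density = 1924 / 1.176
Step 4: Dry density = 1636 kg/m^3

1636


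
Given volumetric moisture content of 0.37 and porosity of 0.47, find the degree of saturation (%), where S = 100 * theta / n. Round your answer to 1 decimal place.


Step 1: S = 100 * theta_v / n
Step 2: S = 100 * 0.37 / 0.47
Step 3: S = 78.7%

78.7


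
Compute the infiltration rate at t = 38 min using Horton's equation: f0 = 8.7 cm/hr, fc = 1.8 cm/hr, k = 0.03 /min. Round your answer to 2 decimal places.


Step 1: f = fc + (f0 - fc) * exp(-k * t)
Step 2: exp(-0.03 * 38) = 0.319819
Step 3: f = 1.8 + (8.7 - 1.8) * 0.319819
Step 4: f = 1.8 + 6.9 * 0.319819
Step 5: f = 4.01 cm/hr

4.01


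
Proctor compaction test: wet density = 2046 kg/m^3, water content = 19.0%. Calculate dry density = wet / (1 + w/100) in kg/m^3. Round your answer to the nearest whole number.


Step 1: Dry density = wet density / (1 + w/100)
Step 2: Dry density = 2046 / (1 + 19.0/100)
Step 3: Dry density = 2046 / 1.19
Step 4: Dry density = 1719 kg/m^3

1719


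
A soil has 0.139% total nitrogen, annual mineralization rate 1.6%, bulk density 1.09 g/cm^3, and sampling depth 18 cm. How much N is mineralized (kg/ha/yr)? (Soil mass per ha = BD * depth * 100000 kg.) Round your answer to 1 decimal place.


Step 1: Soil mass per ha = BD * depth * 100000 = 1.09 * 18 * 100000 = 1962000 kg
Step 2: Total N pool = soil mass * N%/100 = 1962000 * 0.139/100 = 2727.18 kg/ha
Step 3: N mineralized = N pool * rate%/100 = 2727.18 * 1.6/100 = 43.6 kg/ha/yr

43.6


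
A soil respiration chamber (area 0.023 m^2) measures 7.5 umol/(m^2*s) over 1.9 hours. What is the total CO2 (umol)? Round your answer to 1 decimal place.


Step 1: Convert time to seconds: 1.9 hr * 3600 = 6840.0 s
Step 2: Total = flux * area * time_s
Step 3: Total = 7.5 * 0.023 * 6840.0
Step 4: Total = 1179.9 umol

1179.9


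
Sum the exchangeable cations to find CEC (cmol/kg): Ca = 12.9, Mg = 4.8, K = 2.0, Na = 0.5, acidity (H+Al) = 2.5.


Step 1: CEC = Ca + Mg + K + Na + (H+Al)
Step 2: CEC = 12.9 + 4.8 + 2.0 + 0.5 + 2.5
Step 3: CEC = 22.7 cmol/kg

22.7


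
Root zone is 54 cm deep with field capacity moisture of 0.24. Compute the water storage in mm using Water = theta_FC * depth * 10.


Step 1: Water (mm) = theta_FC * depth (cm) * 10
Step 2: Water = 0.24 * 54 * 10
Step 3: Water = 129.6 mm

129.6


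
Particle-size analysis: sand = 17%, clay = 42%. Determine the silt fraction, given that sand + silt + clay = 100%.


Step 1: sand + silt + clay = 100%
Step 2: silt = 100 - sand - clay
Step 3: silt = 100 - 17 - 42
Step 4: silt = 41%

41


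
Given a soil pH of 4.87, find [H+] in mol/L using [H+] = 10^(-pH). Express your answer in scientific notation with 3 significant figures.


Step 1: [H+] = 10^(-pH)
Step 2: [H+] = 10^(-4.87)
Step 3: [H+] = 1.35e-05 mol/L

1.35e-05


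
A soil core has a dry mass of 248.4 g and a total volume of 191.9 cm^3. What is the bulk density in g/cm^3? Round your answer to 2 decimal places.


Step 1: Identify the formula: BD = dry mass / volume
Step 2: Substitute values: BD = 248.4 / 191.9
Step 3: BD = 1.29 g/cm^3

1.29


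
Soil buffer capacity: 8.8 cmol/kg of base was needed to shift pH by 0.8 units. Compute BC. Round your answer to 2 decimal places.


Step 1: BC = change in base / change in pH
Step 2: BC = 8.8 / 0.8
Step 3: BC = 11.0 cmol/(kg*pH unit)

11.0


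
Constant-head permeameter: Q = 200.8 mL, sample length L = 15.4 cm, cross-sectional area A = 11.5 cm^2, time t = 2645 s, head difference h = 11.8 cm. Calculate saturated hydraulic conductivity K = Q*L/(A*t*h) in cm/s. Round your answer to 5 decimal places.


Step 1: K = Q * L / (A * t * h)
Step 2: Numerator = 200.8 * 15.4 = 3092.32
Step 3: Denominator = 11.5 * 2645 * 11.8 = 358926.5
Step 4: K = 3092.32 / 358926.5 = 0.00862 cm/s

0.00862


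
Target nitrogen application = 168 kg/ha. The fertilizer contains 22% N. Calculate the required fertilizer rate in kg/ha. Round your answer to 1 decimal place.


Step 1: Fertilizer rate = target N / (N content / 100)
Step 2: Rate = 168 / (22 / 100)
Step 3: Rate = 168 / 0.22
Step 4: Rate = 763.6 kg/ha

763.6


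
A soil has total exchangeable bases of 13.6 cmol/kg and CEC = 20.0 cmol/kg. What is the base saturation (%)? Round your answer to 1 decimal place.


Step 1: BS = 100 * (sum of bases) / CEC
Step 2: BS = 100 * 13.6 / 20.0
Step 3: BS = 68.0%

68.0


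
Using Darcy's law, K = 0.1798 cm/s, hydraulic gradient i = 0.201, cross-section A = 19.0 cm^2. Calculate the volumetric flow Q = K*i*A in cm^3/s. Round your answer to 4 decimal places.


Step 1: Apply Darcy's law: Q = K * i * A
Step 2: Q = 0.1798 * 0.201 * 19.0
Step 3: Q = 0.6867 cm^3/s

0.6867


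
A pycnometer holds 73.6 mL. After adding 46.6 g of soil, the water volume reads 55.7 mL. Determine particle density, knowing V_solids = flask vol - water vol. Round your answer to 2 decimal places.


Step 1: Volume of solids = flask volume - water volume with soil
Step 2: V_solids = 73.6 - 55.7 = 17.9 mL
Step 3: Particle density = mass / V_solids = 46.6 / 17.9 = 2.6 g/cm^3

2.6


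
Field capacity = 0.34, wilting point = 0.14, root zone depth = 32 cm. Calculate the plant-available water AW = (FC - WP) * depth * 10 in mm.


Step 1: Available water = (FC - WP) * depth * 10
Step 2: AW = (0.34 - 0.14) * 32 * 10
Step 3: AW = 0.2 * 32 * 10
Step 4: AW = 64.0 mm

64.0


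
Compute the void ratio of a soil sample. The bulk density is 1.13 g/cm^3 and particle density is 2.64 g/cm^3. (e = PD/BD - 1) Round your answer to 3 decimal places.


Step 1: e = PD / BD - 1
Step 2: e = 2.64 / 1.13 - 1
Step 3: e = 2.33628 - 1
Step 4: e = 1.336

1.336


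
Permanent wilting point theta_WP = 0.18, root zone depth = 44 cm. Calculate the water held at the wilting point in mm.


Step 1: Water (mm) = theta_WP * depth * 10
Step 2: Water = 0.18 * 44 * 10
Step 3: Water = 79.2 mm

79.2


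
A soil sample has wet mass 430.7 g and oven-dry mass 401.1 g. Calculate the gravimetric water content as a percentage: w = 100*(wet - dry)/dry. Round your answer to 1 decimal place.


Step 1: Water mass = wet - dry = 430.7 - 401.1 = 29.6 g
Step 2: w = 100 * water mass / dry mass
Step 3: w = 100 * 29.6 / 401.1 = 7.4%

7.4


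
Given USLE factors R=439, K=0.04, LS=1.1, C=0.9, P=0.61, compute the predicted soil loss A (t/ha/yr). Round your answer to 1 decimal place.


Step 1: A = R * K * LS * C * P
Step 2: R * K = 439 * 0.04 = 17.56
Step 3: (R*K) * LS = 17.56 * 1.1 = 19.316
Step 4: * C * P = 19.316 * 0.9 * 0.61 = 10.6
Step 5: A = 10.6 t/(ha*yr)

10.6


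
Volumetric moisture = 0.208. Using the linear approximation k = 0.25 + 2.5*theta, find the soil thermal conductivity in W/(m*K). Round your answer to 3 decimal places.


Step 1: k = 0.25 + 2.5 * theta
Step 2: k = 0.25 + 2.5 * 0.208
Step 3: k = 0.25 + 0.52
Step 4: k = 0.77 W/(m*K)

0.77


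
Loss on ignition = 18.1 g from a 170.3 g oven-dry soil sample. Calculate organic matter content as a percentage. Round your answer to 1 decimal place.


Step 1: OM% = 100 * LOI / sample mass
Step 2: OM = 100 * 18.1 / 170.3
Step 3: OM = 10.6%

10.6


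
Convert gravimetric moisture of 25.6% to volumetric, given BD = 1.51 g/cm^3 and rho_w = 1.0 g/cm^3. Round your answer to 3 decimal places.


Step 1: theta = (w / 100) * BD / rho_w
Step 2: theta = (25.6 / 100) * 1.51 / 1.0
Step 3: theta = 0.256 * 1.51
Step 4: theta = 0.387

0.387


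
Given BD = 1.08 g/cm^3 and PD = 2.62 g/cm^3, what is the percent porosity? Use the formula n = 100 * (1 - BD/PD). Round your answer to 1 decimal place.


Step 1: Formula: n = 100 * (1 - BD / PD)
Step 2: n = 100 * (1 - 1.08 / 2.62)
Step 3: n = 100 * (1 - 0.41221)
Step 4: n = 58.8%

58.8


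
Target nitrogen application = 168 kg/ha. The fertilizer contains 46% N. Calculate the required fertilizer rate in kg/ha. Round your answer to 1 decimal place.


Step 1: Fertilizer rate = target N / (N content / 100)
Step 2: Rate = 168 / (46 / 100)
Step 3: Rate = 168 / 0.46
Step 4: Rate = 365.2 kg/ha

365.2


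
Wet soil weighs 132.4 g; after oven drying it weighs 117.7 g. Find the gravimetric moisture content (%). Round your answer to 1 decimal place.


Step 1: Water mass = wet - dry = 132.4 - 117.7 = 14.7 g
Step 2: w = 100 * water mass / dry mass
Step 3: w = 100 * 14.7 / 117.7 = 12.5%

12.5


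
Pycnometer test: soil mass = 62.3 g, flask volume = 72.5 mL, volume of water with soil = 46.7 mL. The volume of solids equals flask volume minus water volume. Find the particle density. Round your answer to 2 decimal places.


Step 1: Volume of solids = flask volume - water volume with soil
Step 2: V_solids = 72.5 - 46.7 = 25.8 mL
Step 3: Particle density = mass / V_solids = 62.3 / 25.8 = 2.41 g/cm^3

2.41


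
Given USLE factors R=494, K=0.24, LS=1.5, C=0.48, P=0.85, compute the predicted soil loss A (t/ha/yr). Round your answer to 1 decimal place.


Step 1: A = R * K * LS * C * P
Step 2: R * K = 494 * 0.24 = 118.56
Step 3: (R*K) * LS = 118.56 * 1.5 = 177.84
Step 4: * C * P = 177.84 * 0.48 * 0.85 = 72.6
Step 5: A = 72.6 t/(ha*yr)

72.6


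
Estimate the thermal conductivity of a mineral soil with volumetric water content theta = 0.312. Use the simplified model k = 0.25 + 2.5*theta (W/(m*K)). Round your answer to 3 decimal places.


Step 1: k = 0.25 + 2.5 * theta
Step 2: k = 0.25 + 2.5 * 0.312
Step 3: k = 0.25 + 0.78
Step 4: k = 1.03 W/(m*K)

1.03


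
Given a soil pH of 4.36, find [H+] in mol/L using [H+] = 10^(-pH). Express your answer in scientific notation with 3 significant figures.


Step 1: [H+] = 10^(-pH)
Step 2: [H+] = 10^(-4.36)
Step 3: [H+] = 4.37e-05 mol/L

4.37e-05


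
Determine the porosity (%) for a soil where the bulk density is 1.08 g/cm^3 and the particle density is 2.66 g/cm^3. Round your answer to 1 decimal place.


Step 1: Formula: n = 100 * (1 - BD / PD)
Step 2: n = 100 * (1 - 1.08 / 2.66)
Step 3: n = 100 * (1 - 0.40602)
Step 4: n = 59.4%

59.4


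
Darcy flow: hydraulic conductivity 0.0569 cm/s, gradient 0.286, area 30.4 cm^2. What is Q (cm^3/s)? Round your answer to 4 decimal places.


Step 1: Apply Darcy's law: Q = K * i * A
Step 2: Q = 0.0569 * 0.286 * 30.4
Step 3: Q = 0.4947 cm^3/s

0.4947


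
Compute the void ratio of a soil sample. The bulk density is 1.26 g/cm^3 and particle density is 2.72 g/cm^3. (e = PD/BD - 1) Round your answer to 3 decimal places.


Step 1: e = PD / BD - 1
Step 2: e = 2.72 / 1.26 - 1
Step 3: e = 2.15873 - 1
Step 4: e = 1.159

1.159


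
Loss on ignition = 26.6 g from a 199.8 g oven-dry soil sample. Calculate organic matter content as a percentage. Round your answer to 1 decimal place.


Step 1: OM% = 100 * LOI / sample mass
Step 2: OM = 100 * 26.6 / 199.8
Step 3: OM = 13.3%

13.3


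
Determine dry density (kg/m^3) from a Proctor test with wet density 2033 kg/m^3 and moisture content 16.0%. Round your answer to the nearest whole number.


Step 1: Dry density = wet density / (1 + w/100)
Step 2: Dry density = 2033 / (1 + 16.0/100)
Step 3: Dry density = 2033 / 1.16
Step 4: Dry density = 1753 kg/m^3

1753


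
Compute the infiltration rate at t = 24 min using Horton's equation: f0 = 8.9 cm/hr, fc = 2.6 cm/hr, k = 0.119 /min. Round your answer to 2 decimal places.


Step 1: f = fc + (f0 - fc) * exp(-k * t)
Step 2: exp(-0.119 * 24) = 0.057498
Step 3: f = 2.6 + (8.9 - 2.6) * 0.057498
Step 4: f = 2.6 + 6.3 * 0.057498
Step 5: f = 2.96 cm/hr

2.96


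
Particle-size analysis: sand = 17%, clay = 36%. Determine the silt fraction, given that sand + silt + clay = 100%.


Step 1: sand + silt + clay = 100%
Step 2: silt = 100 - sand - clay
Step 3: silt = 100 - 17 - 36
Step 4: silt = 47%

47


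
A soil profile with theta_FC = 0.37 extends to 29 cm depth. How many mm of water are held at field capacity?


Step 1: Water (mm) = theta_FC * depth (cm) * 10
Step 2: Water = 0.37 * 29 * 10
Step 3: Water = 107.3 mm

107.3


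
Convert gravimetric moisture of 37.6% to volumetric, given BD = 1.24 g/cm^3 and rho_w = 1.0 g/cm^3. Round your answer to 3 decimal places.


Step 1: theta = (w / 100) * BD / rho_w
Step 2: theta = (37.6 / 100) * 1.24 / 1.0
Step 3: theta = 0.376 * 1.24
Step 4: theta = 0.466

0.466


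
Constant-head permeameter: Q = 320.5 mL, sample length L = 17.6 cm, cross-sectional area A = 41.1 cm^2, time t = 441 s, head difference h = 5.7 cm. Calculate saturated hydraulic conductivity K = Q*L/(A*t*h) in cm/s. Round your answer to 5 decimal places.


Step 1: K = Q * L / (A * t * h)
Step 2: Numerator = 320.5 * 17.6 = 5640.8
Step 3: Denominator = 41.1 * 441 * 5.7 = 103313.07
Step 4: K = 5640.8 / 103313.07 = 0.0546 cm/s

0.0546


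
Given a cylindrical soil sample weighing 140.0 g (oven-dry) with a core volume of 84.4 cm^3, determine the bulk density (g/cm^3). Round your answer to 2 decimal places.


Step 1: Identify the formula: BD = dry mass / volume
Step 2: Substitute values: BD = 140.0 / 84.4
Step 3: BD = 1.66 g/cm^3

1.66


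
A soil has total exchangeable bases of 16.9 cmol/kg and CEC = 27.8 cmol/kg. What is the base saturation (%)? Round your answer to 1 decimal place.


Step 1: BS = 100 * (sum of bases) / CEC
Step 2: BS = 100 * 16.9 / 27.8
Step 3: BS = 60.8%

60.8


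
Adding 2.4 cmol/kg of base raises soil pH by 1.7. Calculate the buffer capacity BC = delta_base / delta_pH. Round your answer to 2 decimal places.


Step 1: BC = change in base / change in pH
Step 2: BC = 2.4 / 1.7
Step 3: BC = 1.41 cmol/(kg*pH unit)

1.41


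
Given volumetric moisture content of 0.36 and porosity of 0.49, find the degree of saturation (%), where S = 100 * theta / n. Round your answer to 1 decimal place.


Step 1: S = 100 * theta_v / n
Step 2: S = 100 * 0.36 / 0.49
Step 3: S = 73.5%

73.5


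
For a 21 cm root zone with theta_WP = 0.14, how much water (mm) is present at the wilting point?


Step 1: Water (mm) = theta_WP * depth * 10
Step 2: Water = 0.14 * 21 * 10
Step 3: Water = 29.4 mm

29.4


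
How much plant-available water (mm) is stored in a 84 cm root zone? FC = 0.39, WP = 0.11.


Step 1: Available water = (FC - WP) * depth * 10
Step 2: AW = (0.39 - 0.11) * 84 * 10
Step 3: AW = 0.28 * 84 * 10
Step 4: AW = 235.2 mm

235.2


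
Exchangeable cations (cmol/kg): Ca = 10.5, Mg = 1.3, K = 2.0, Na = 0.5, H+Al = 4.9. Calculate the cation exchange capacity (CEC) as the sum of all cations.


Step 1: CEC = Ca + Mg + K + Na + (H+Al)
Step 2: CEC = 10.5 + 1.3 + 2.0 + 0.5 + 4.9
Step 3: CEC = 19.2 cmol/kg

19.2


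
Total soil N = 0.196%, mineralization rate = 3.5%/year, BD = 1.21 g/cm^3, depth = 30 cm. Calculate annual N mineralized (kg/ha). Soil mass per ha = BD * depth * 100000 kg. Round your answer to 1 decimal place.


Step 1: Soil mass per ha = BD * depth * 100000 = 1.21 * 30 * 100000 = 3630000 kg
Step 2: Total N pool = soil mass * N%/100 = 3630000 * 0.196/100 = 7114.8 kg/ha
Step 3: N mineralized = N pool * rate%/100 = 7114.8 * 3.5/100 = 249.0 kg/ha/yr

249.0


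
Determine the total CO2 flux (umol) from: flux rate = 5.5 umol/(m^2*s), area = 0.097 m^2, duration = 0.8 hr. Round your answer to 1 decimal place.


Step 1: Convert time to seconds: 0.8 hr * 3600 = 2880.0 s
Step 2: Total = flux * area * time_s
Step 3: Total = 5.5 * 0.097 * 2880.0
Step 4: Total = 1536.5 umol

1536.5


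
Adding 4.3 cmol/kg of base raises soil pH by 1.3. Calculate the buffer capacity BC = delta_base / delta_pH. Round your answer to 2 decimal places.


Step 1: BC = change in base / change in pH
Step 2: BC = 4.3 / 1.3
Step 3: BC = 3.31 cmol/(kg*pH unit)

3.31


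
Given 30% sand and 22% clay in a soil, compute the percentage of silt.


Step 1: sand + silt + clay = 100%
Step 2: silt = 100 - sand - clay
Step 3: silt = 100 - 30 - 22
Step 4: silt = 48%

48


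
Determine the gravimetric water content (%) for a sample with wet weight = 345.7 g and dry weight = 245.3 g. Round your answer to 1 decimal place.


Step 1: Water mass = wet - dry = 345.7 - 245.3 = 100.4 g
Step 2: w = 100 * water mass / dry mass
Step 3: w = 100 * 100.4 / 245.3 = 40.9%

40.9


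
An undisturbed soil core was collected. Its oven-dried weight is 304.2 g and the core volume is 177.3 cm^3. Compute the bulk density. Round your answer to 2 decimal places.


Step 1: Identify the formula: BD = dry mass / volume
Step 2: Substitute values: BD = 304.2 / 177.3
Step 3: BD = 1.72 g/cm^3

1.72


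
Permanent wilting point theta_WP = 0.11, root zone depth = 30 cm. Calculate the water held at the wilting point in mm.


Step 1: Water (mm) = theta_WP * depth * 10
Step 2: Water = 0.11 * 30 * 10
Step 3: Water = 33.0 mm

33.0


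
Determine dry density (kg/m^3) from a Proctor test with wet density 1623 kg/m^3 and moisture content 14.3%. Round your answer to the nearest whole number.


Step 1: Dry density = wet density / (1 + w/100)
Step 2: Dry density = 1623 / (1 + 14.3/100)
Step 3: Dry density = 1623 / 1.143
Step 4: Dry density = 1420 kg/m^3

1420


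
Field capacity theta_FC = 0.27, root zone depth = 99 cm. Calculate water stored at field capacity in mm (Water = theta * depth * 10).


Step 1: Water (mm) = theta_FC * depth (cm) * 10
Step 2: Water = 0.27 * 99 * 10
Step 3: Water = 267.3 mm

267.3


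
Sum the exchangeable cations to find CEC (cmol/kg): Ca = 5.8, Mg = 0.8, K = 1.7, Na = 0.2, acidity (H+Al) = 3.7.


Step 1: CEC = Ca + Mg + K + Na + (H+Al)
Step 2: CEC = 5.8 + 0.8 + 1.7 + 0.2 + 3.7
Step 3: CEC = 12.2 cmol/kg

12.2


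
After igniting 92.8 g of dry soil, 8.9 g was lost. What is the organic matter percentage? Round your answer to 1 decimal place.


Step 1: OM% = 100 * LOI / sample mass
Step 2: OM = 100 * 8.9 / 92.8
Step 3: OM = 9.6%

9.6


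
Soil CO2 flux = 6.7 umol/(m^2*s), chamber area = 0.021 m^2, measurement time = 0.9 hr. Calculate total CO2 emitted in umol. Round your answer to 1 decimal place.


Step 1: Convert time to seconds: 0.9 hr * 3600 = 3240.0 s
Step 2: Total = flux * area * time_s
Step 3: Total = 6.7 * 0.021 * 3240.0
Step 4: Total = 455.9 umol

455.9


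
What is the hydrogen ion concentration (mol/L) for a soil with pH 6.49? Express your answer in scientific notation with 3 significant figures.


Step 1: [H+] = 10^(-pH)
Step 2: [H+] = 10^(-6.49)
Step 3: [H+] = 3.24e-07 mol/L

3.24e-07


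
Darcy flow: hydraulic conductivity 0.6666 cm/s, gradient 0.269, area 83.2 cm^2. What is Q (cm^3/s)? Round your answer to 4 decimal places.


Step 1: Apply Darcy's law: Q = K * i * A
Step 2: Q = 0.6666 * 0.269 * 83.2
Step 3: Q = 14.919 cm^3/s

14.919


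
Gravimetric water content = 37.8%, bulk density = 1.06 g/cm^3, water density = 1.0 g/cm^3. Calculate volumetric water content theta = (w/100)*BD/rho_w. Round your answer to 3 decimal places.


Step 1: theta = (w / 100) * BD / rho_w
Step 2: theta = (37.8 / 100) * 1.06 / 1.0
Step 3: theta = 0.378 * 1.06
Step 4: theta = 0.401

0.401


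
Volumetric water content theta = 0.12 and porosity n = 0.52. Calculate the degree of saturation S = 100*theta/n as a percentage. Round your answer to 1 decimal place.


Step 1: S = 100 * theta_v / n
Step 2: S = 100 * 0.12 / 0.52
Step 3: S = 23.1%

23.1


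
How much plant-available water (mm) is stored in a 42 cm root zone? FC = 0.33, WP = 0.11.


Step 1: Available water = (FC - WP) * depth * 10
Step 2: AW = (0.33 - 0.11) * 42 * 10
Step 3: AW = 0.22 * 42 * 10
Step 4: AW = 92.4 mm

92.4


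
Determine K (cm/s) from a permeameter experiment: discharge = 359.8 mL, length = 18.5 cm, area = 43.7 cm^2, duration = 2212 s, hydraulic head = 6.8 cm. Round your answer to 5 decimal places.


Step 1: K = Q * L / (A * t * h)
Step 2: Numerator = 359.8 * 18.5 = 6656.3
Step 3: Denominator = 43.7 * 2212 * 6.8 = 657317.92
Step 4: K = 6656.3 / 657317.92 = 0.01013 cm/s

0.01013


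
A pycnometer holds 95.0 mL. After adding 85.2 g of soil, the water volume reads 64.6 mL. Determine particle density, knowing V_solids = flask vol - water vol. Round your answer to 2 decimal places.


Step 1: Volume of solids = flask volume - water volume with soil
Step 2: V_solids = 95.0 - 64.6 = 30.4 mL
Step 3: Particle density = mass / V_solids = 85.2 / 30.4 = 2.8 g/cm^3

2.8


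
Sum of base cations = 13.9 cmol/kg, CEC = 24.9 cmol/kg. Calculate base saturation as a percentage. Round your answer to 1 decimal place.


Step 1: BS = 100 * (sum of bases) / CEC
Step 2: BS = 100 * 13.9 / 24.9
Step 3: BS = 55.8%

55.8


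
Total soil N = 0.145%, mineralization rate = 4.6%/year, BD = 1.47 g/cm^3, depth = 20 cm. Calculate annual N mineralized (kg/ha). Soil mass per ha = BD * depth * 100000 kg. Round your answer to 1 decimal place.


Step 1: Soil mass per ha = BD * depth * 100000 = 1.47 * 20 * 100000 = 2940000 kg
Step 2: Total N pool = soil mass * N%/100 = 2940000 * 0.145/100 = 4263.0 kg/ha
Step 3: N mineralized = N pool * rate%/100 = 4263.0 * 4.6/100 = 196.1 kg/ha/yr

196.1


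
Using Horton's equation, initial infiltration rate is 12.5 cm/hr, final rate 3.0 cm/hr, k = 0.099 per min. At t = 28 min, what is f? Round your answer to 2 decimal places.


Step 1: f = fc + (f0 - fc) * exp(-k * t)
Step 2: exp(-0.099 * 28) = 0.062537
Step 3: f = 3.0 + (12.5 - 3.0) * 0.062537
Step 4: f = 3.0 + 9.5 * 0.062537
Step 5: f = 3.59 cm/hr

3.59


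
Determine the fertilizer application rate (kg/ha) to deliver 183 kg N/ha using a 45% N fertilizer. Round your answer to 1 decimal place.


Step 1: Fertilizer rate = target N / (N content / 100)
Step 2: Rate = 183 / (45 / 100)
Step 3: Rate = 183 / 0.45
Step 4: Rate = 406.7 kg/ha

406.7


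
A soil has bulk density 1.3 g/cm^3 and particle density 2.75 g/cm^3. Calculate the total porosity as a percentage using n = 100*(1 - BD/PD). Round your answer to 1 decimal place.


Step 1: Formula: n = 100 * (1 - BD / PD)
Step 2: n = 100 * (1 - 1.3 / 2.75)
Step 3: n = 100 * (1 - 0.47273)
Step 4: n = 52.7%

52.7


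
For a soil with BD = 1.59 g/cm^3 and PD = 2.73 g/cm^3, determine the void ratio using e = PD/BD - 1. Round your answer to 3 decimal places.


Step 1: e = PD / BD - 1
Step 2: e = 2.73 / 1.59 - 1
Step 3: e = 1.71698 - 1
Step 4: e = 0.717

0.717


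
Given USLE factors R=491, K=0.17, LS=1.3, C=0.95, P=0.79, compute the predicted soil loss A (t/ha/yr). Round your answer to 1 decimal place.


Step 1: A = R * K * LS * C * P
Step 2: R * K = 491 * 0.17 = 83.47
Step 3: (R*K) * LS = 83.47 * 1.3 = 108.511
Step 4: * C * P = 108.511 * 0.95 * 0.79 = 81.4
Step 5: A = 81.4 t/(ha*yr)

81.4


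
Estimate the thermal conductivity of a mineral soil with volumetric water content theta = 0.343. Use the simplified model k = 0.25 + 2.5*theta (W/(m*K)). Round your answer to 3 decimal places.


Step 1: k = 0.25 + 2.5 * theta
Step 2: k = 0.25 + 2.5 * 0.343
Step 3: k = 0.25 + 0.858
Step 4: k = 1.108 W/(m*K)

1.108


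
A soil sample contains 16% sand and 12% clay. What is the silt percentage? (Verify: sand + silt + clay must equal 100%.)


Step 1: sand + silt + clay = 100%
Step 2: silt = 100 - sand - clay
Step 3: silt = 100 - 16 - 12
Step 4: silt = 72%

72
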